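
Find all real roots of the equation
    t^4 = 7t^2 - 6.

Let u = t^2. The equation becomes u^2 - 7u + 6 = 0.
Factor: (u - 6)(u - 1) = 0, so u = 6 or u = 1.
t^2 = 6 gives t = +/-sqrt(6) ~= +/-2.4495.
t^2 = 1 gives t = +/-1.

t = -2.4495 or t = -1 or t = 1 or t = 2.4495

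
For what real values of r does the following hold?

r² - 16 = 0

Factor: (r + 4)(r - 4) = 0.
So r = -4 or r = 4.

r = -4 or r = 4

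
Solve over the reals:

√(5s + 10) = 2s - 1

Square both sides: 5s + 10 = (2s - 1)².
Expand and rearrange: 4s² - 9s - 9 = 0.
Solving gives s = 3 or s = -0.75.
Check each candidate in the original equation:
  s = 3: √(25) = 5, while 2s - 1 = 5 — valid.
  s = -0.75: √(6.25) = 2.5, while 2s - 1 = -2.5 — extraneous.

s = 3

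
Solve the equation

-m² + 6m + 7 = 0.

m = -1 or m = 7

Factor: -1(m + 1)(m - 7) = 0.
So m = -1 or m = 7.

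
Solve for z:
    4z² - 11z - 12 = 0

z = -0.8365 or z = 3.5865

Discriminant: (-11)² − 4·4·(-12) = 313.
Quadratic formula: z = (11 ± √313) / 8.
So z = 11/8 + √(313)/8 ≈ 3.5865 or z = 11/8 - √(313)/8 ≈ -0.8365.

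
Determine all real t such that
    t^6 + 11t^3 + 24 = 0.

t = -2 or t = -1.4422

Let u = t^3. The equation becomes u^2 + 11u + 24 = 0.
Factor: (u + 3)(u + 8) = 0, so u = -3 or u = -8.
t^3 = -3 gives t = -(3)^(1/3) ~= -1.4422.
t^3 = -8 gives t = -2.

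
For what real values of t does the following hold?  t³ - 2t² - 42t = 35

Rearrange: t³ - 2t² - 42t - 35 = 0.
Possible rational roots are divisors of -35. Testing t = -5 gives 0, so (t + 5) is a factor.
Divide: t³ - 2t² - 42t - 35 = (t + 5)(t² - 7t - 7).
Apply the quadratic formula to t² - 7t - 7 = 0: t = (7 ± √77)/2, i.e. t ≈ 7.8875 or t ≈ -0.8875.

t = -5 or t = -0.8875 or t = 7.8875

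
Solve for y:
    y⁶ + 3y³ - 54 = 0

Let u = y³. The equation becomes u² + 3u - 54 = 0.
Factor: (u + 9)(u - 6) = 0, so u = -9 or u = 6.
y³ = -9 gives y = -∛(9) ≈ -2.0801.
y³ = 6 gives y = ∛(6) ≈ 1.8171.

y = -2.0801 or y = 1.8171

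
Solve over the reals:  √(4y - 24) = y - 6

Square both sides: 4y - 24 = (y - 6)².
Expand and rearrange: y² - 16y + 60 = 0.
Solving gives y = 10 or y = 6.
Check each candidate in the original equation:
  y = 10: √(16) = 4, while y - 6 = 4 — valid.
  y = 6: √(0) = 0, while y - 6 = 0 — valid.

y = 6 or y = 10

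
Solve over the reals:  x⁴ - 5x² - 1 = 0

x = -2.2787 or x = 2.2787

Let u = x². The equation becomes u² - 5u - 1 = 0.
By the quadratic formula, u = 5/2 + √(29)/2 or u = 5/2 - √(29)/2.
x² = 5/2 + √(29)/2 gives x = ±√(5/2 + √(29)/2) ≈ ±2.2787.
x² = 5/2 - √(29)/2 < 0 has no real solution.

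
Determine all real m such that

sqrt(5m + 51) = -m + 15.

m = 6

Square both sides: 5m + 51 = (-m + 15)^2.
Expand and rearrange: m^2 - 35m + 174 = 0.
Solving gives m = 29 or m = 6.
Check each candidate in the original equation:
  m = 29: sqrt(196) = 14, while -m + 15 = -14 — extraneous.
  m = 6: sqrt(81) = 9, while -m + 15 = 9 — valid.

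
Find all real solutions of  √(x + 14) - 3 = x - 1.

x = 2

Isolate the radical: √(x + 14) = x + 2.
Square both sides: x + 14 = (x + 2)².
Expand and rearrange: x² + 3x - 10 = 0.
Solving gives x = 2 or x = -5.
Check each candidate in the original equation:
  x = 2: √(16) = 4, while x + 2 = 4 — valid.
  x = -5: √(9) = 3, while x + 2 = -3 — extraneous.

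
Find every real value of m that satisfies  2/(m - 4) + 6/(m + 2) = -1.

Multiply both sides by (m - 4)(m + 2):
2(m + 2) + 6(m - 4) = -(m - 4)(m + 2).
Expand and collect terms: -m^2 - 6m + 28 = 0.
By the quadratic formula, m = (6 +/- sqrt(148)) / -2, so m ~= -9.0828 or m ~= 3.0828.
Neither value makes a denominator zero (m != 4, m != -2), so both are valid.

m = -9.0828 or m = 3.0828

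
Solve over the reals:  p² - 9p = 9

p = -0.9083 or p = 9.9083

Rearrange to standard form: p² - 9p - 9 = 0.
Discriminant: (-9)² − 4·1·(-9) = 117.
Quadratic formula: p = (9 ± √117) / 2.
So p = 9/2 + 3·√(13)/2 ≈ 9.9083 or p = 9/2 - 3·√(13)/2 ≈ -0.9083.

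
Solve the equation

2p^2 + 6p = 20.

Bring every term to one side: 2p^2 + 6p - 20 = 0.
Factor: 2(p + 5)(p - 2) = 0.
So p = -5 or p = 2.

p = -5 or p = 2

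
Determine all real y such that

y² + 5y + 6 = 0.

y = -3 or y = -2

Factor: (y + 3)(y + 2) = 0.
So y = -3 or y = -2.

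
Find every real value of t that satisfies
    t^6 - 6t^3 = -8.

t = 1.2599 or t = 1.5874

Let u = t^3. The equation becomes u^2 - 6u + 8 = 0.
Factor: (u - 2)(u - 4) = 0, so u = 2 or u = 4.
t^3 = 2 gives t = (2)^(1/3) ~= 1.2599.
t^3 = 4 gives t = (4)^(1/3) ~= 1.5874.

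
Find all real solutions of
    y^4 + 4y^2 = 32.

Let u = y^2. The equation becomes u^2 + 4u - 32 = 0.
Factor: (u + 8)(u - 4) = 0, so u = -8 or u = 4.
y^2 = -8 < 0 has no real solution.
y^2 = 4 gives y = +/-2.

y = -2 or y = 2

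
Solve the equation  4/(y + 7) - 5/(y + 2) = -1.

Multiply both sides by (y + 7)(y + 2):
4(y + 2) - 5(y + 7) = -(y + 7)(y + 2).
Expand and collect terms: -y^2 - 8y + 13 = 0.
By the quadratic formula, y = (8 +/- sqrt(116)) / -2, so y ~= -9.3852 or y ~= 1.3852.
Neither value makes a denominator zero (y != -7, y != -2), so both are valid.

y = -9.3852 or y = 1.3852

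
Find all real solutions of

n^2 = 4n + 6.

n = -1.1623 or n = 5.1623

Rearrange to standard form: n^2 - 4n - 6 = 0.
Discriminant: (-4)^2 - 4*1*(-6) = 40.
Quadratic formula: n = (4 +/- sqrt(40)) / 2.
So n = 2 + sqrt(10) ~= 5.1623 or n = 2 - sqrt(10) ~= -1.1623.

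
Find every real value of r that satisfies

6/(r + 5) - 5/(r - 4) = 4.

r = -3.184 or r = 2.434

Multiply both sides by (r + 5)(r - 4):
6(r - 4) - 5(r + 5) = 4(r + 5)(r - 4).
Expand and collect terms: 4r² + 3r - 31 = 0.
By the quadratic formula, r = (-3 ± √505) / 8, so r ≈ 2.434 or r ≈ -3.184.
Neither value makes a denominator zero (r ≠ -5, r ≠ 4), so both are valid.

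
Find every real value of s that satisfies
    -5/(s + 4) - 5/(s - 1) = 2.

Multiply both sides by (s + 4)(s - 1):
-5(s - 1) - 5(s + 4) = 2(s + 4)(s - 1).
Expand and collect terms: 2s² + 16s + 7 = 0.
By the quadratic formula, s = (-16 ± √200) / 4, so s ≈ -0.4645 or s ≈ -7.5355.
Neither value makes a denominator zero (s ≠ -4, s ≠ 1), so both are valid.

s = -7.5355 or s = -0.4645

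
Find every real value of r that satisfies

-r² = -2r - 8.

Bring every term to one side: -r² + 2r + 8 = 0.
Factor: -1(r + 2)(r - 4) = 0.
So r = -2 or r = 4.

r = -2 or r = 4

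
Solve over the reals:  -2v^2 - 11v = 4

v = -5.1085 or v = -0.3915

Rearrange to standard form: -2v^2 - 11v - 4 = 0.
Discriminant: (-11)^2 - 4*(-2)*(-4) = 89.
Quadratic formula: v = (11 +/- sqrt(89)) / (-4).
So v = -11/4 - sqrt(89)/4 ~= -5.1085 or v = -11/4 + sqrt(89)/4 ~= -0.3915.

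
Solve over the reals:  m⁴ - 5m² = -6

m = -1.7321 or m = -1.4142 or m = 1.4142 or m = 1.7321

Let u = m². The equation becomes u² - 5u + 6 = 0.
Factor: (u - 2)(u - 3) = 0, so u = 2 or u = 3.
m² = 2 gives m = ±√(2) ≈ ±1.4142.
m² = 3 gives m = ±√(3) ≈ ±1.7321.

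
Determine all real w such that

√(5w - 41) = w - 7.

w = 9 or w = 10

Square both sides: 5w - 41 = (w - 7)².
Expand and rearrange: w² - 19w + 90 = 0.
Solving gives w = 10 or w = 9.
Check each candidate in the original equation:
  w = 10: √(9) = 3, while w - 7 = 3 — valid.
  w = 9: √(4) = 2, while w - 7 = 2 — valid.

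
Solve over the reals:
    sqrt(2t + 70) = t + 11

Square both sides: 2t + 70 = (t + 11)^2.
Expand and rearrange: t^2 + 20t + 51 = 0.
Solving gives t = -3 or t = -17.
Check each candidate in the original equation:
  t = -3: sqrt(64) = 8, while t + 11 = 8 — valid.
  t = -17: sqrt(36) = 6, while t + 11 = -6 — extraneous.

t = -3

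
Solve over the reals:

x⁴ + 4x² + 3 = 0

Let u = x². The equation becomes u² + 4u + 3 = 0.
Factor: (u + 1)(u + 3) = 0, so u = -1 or u = -3.
x² = -1 < 0 has no real solution.
x² = -3 < 0 has no real solution.

No real solutions.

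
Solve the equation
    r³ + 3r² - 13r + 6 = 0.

r = -5.5414 or r = 0.5414 or r = 2

Possible rational roots are divisors of 6. Testing r = 2 gives 0, so (r - 2) is a factor.
Divide: r³ + 3r² - 13r + 6 = (r - 2)(r² + 5r - 3).
Apply the quadratic formula to r² + 5r - 3 = 0: r = (-5 ± √37)/2, i.e. r ≈ 0.5414 or r ≈ -5.5414.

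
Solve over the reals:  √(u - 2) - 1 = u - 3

u = 2 or u = 3

Isolate the radical: √(u - 2) = u - 2.
Square both sides: u - 2 = (u - 2)².
Expand and rearrange: u² - 5u + 6 = 0.
Solving gives u = 3 or u = 2.
Check each candidate in the original equation:
  u = 3: √(1) = 1, while u - 2 = 1 — valid.
  u = 2: √(0) = 0, while u - 2 = 0 — valid.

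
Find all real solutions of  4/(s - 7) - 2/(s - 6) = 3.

Multiply both sides by (s - 7)(s - 6):
4(s - 6) - 2(s - 7) = 3(s - 7)(s - 6).
Expand and collect terms: 3s² - 41s + 136 = 0.
Factor or apply the quadratic formula: s = 8 or s = 5.6667.
Neither value makes a denominator zero (s ≠ 7, s ≠ 6), so both are valid.

s = 5.6667 or s = 8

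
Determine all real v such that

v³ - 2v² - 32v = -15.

v = -5 or v = 0.4586 or v = 6.5414

Rearrange: v³ - 2v² - 32v + 15 = 0.
Possible rational roots are divisors of 15. Testing v = -5 gives 0, so (v + 5) is a factor.
Divide: v³ - 2v² - 32v + 15 = (v + 5)(v² - 7v + 3).
Apply the quadratic formula to v² - 7v + 3 = 0: v = (7 ± √37)/2, i.e. v ≈ 6.5414 or v ≈ 0.4586.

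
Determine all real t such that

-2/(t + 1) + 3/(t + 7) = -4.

t = -7.6979 or t = -0.5521

Multiply both sides by (t + 1)(t + 7):
-2(t + 7) + 3(t + 1) = -4(t + 1)(t + 7).
Expand and collect terms: -4t^2 - 33t - 17 = 0.
By the quadratic formula, t = (33 +/- sqrt(817)) / -8, so t ~= -7.6979 or t ~= -0.5521.
Neither value makes a denominator zero (t != -1, t != -7), so both are valid.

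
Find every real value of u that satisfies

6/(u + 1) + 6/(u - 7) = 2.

u = 1 or u = 11

Multiply both sides by (u + 1)(u - 7):
6(u - 7) + 6(u + 1) = 2(u + 1)(u - 7).
Expand and collect terms: 2u² - 24u + 22 = 0.
Factor or apply the quadratic formula: u = 11 or u = 1.
Neither value makes a denominator zero (u ≠ -1, u ≠ 7), so both are valid.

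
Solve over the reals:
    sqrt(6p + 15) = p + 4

Square both sides: 6p + 15 = (p + 4)^2.
Expand and rearrange: p^2 + 2p + 1 = 0.
This gives the repeated root p = -1.
Check in the original equation:
  p = -1: sqrt(9) = 3, while p + 4 = 3 — valid.

p = -1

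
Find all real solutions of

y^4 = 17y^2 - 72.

y = -3 or y = -2.8284 or y = 2.8284 or y = 3

Let u = y^2. The equation becomes u^2 - 17u + 72 = 0.
Factor: (u - 9)(u - 8) = 0, so u = 9 or u = 8.
y^2 = 9 gives y = +/-3.
y^2 = 8 gives y = +/-2*sqrt(2) ~= +/-2.8284.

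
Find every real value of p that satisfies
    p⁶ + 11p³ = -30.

Let u = p³. The equation becomes u² + 11u + 30 = 0.
Factor: (u + 5)(u + 6) = 0, so u = -5 or u = -6.
p³ = -5 gives p = -∛(5) ≈ -1.71.
p³ = -6 gives p = -∛(6) ≈ -1.8171.

p = -1.8171 or p = -1.71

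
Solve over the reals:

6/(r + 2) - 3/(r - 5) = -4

Multiply both sides by (r + 2)(r - 5):
6(r - 5) - 3(r + 2) = -4(r + 2)(r - 5).
Expand and collect terms: -4r^2 + 9r + 76 = 0.
By the quadratic formula, r = (-9 +/- sqrt(1297)) / -8, so r ~= -3.3767 or r ~= 5.6267.
Neither value makes a denominator zero (r != -2, r != 5), so both are valid.

r = -3.3767 or r = 5.6267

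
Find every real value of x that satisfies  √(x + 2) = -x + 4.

x = 2

Square both sides: x + 2 = (-x + 4)².
Expand and rearrange: x² - 9x + 14 = 0.
Solving gives x = 7 or x = 2.
Check each candidate in the original equation:
  x = 7: √(9) = 3, while -x + 4 = -3 — extraneous.
  x = 2: √(4) = 2, while -x + 4 = 2 — valid.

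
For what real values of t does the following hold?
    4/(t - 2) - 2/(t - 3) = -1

t = -0.5616 or t = 3.5616

Multiply both sides by (t - 2)(t - 3):
4(t - 3) - 2(t - 2) = -(t - 2)(t - 3).
Expand and collect terms: -t^2 + 3t + 2 = 0.
By the quadratic formula, t = (-3 +/- sqrt(17)) / -2, so t ~= -0.5616 or t ~= 3.5616.
Neither value makes a denominator zero (t != 2, t != 3), so both are valid.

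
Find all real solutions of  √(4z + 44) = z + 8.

z = -2

Square both sides: 4z + 44 = (z + 8)².
Expand and rearrange: z² + 12z + 20 = 0.
Solving gives z = -2 or z = -10.
Check each candidate in the original equation:
  z = -2: √(36) = 6, while z + 8 = 6 — valid.
  z = -10: √(4) = 2, while z + 8 = -2 — extraneous.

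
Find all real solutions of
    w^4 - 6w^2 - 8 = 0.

w = -2.6689 or w = 2.6689

Let u = w^2. The equation becomes u^2 - 6u - 8 = 0.
By the quadratic formula, u = 3 + sqrt(17) or u = 3 - sqrt(17).
w^2 = 3 + sqrt(17) gives w = +/-sqrt(3 + sqrt(17)) ~= +/-2.6689.
w^2 = 3 - sqrt(17) < 0 has no real solution.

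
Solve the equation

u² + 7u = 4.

u = -7.5311 or u = 0.5311

Rearrange to standard form: u² + 7u - 4 = 0.
Discriminant: (7)² − 4·1·(-4) = 65.
Quadratic formula: u = (-7 ± √65) / 2.
So u = -7/2 + √(65)/2 ≈ 0.5311 or u = -√(65)/2 - 7/2 ≈ -7.5311.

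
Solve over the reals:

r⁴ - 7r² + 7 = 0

r = -2.4065 or r = -1.0994 or r = 1.0994 or r = 2.4065

Let u = r². The equation becomes u² - 7u + 7 = 0.
By the quadratic formula, u = √(21)/2 + 7/2 or u = 7/2 - √(21)/2.
r² = √(21)/2 + 7/2 gives r = ±√(√(21)/2 + 7/2) ≈ ±2.4065.
r² = 7/2 - √(21)/2 gives r = ±√(7/2 - √(21)/2) ≈ ±1.0994.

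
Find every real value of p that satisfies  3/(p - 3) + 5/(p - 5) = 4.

Multiply both sides by (p - 3)(p - 5):
3(p - 5) + 5(p - 3) = 4(p - 3)(p - 5).
Expand and collect terms: 4p² - 40p + 90 = 0.
By the quadratic formula, p = (40 ± √160) / 8, so p ≈ 6.5811 or p ≈ 3.4189.
Neither value makes a denominator zero (p ≠ 3, p ≠ 5), so both are valid.

p = 3.4189 or p = 6.5811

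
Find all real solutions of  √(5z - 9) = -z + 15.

z = 9

Square both sides: 5z - 9 = (-z + 15)².
Expand and rearrange: z² - 35z + 234 = 0.
Solving gives z = 26 or z = 9.
Check each candidate in the original equation:
  z = 26: √(121) = 11, while -z + 15 = -11 — extraneous.
  z = 9: √(36) = 6, while -z + 15 = 6 — valid.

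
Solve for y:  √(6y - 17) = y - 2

y = 3 or y = 7

Square both sides: 6y - 17 = (y - 2)².
Expand and rearrange: y² - 10y + 21 = 0.
Solving gives y = 7 or y = 3.
Check each candidate in the original equation:
  y = 7: √(25) = 5, while y - 2 = 5 — valid.
  y = 3: √(1) = 1, while y - 2 = 1 — valid.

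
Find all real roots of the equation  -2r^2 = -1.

r = -0.7071 or r = 0.7071

Rearrange to standard form: -2r^2 + 1 = 0.
Discriminant: (0)^2 - 4*(-2)*1 = 8.
Quadratic formula: r = (0 +/- sqrt(8)) / (-4).
So r = -sqrt(2)/2 ~= -0.7071 or r = sqrt(2)/2 ~= 0.7071.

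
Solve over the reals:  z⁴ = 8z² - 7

z = -2.6458 or z = -1 or z = 1 or z = 2.6458

Let u = z². The equation becomes u² - 8u + 7 = 0.
Factor: (u - 1)(u - 7) = 0, so u = 1 or u = 7.
z² = 1 gives z = ±1.
z² = 7 gives z = ±√(7) ≈ ±2.6458.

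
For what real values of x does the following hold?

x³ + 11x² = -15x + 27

x = -9 or x = -3 or x = 1

Rearrange: x³ + 11x² + 15x - 27 = 0.
Possible rational roots are divisors of -27. Testing x = -3 gives 0, so (x + 3) is a factor.
Divide: x³ + 11x² + 15x - 27 = (x + 3)(x² + 8x - 9).
Factor the quadratic: x = 1 or x = -9.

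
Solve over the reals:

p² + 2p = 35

Bring every term to one side: p² + 2p - 35 = 0.
Factor: (p - 5)(p + 7) = 0.
So p = 5 or p = -7.

p = -7 or p = 5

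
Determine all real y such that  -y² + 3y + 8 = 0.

Discriminant: (3)² − 4·(-1)·8 = 41.
Quadratic formula: y = (-3 ± √41) / (-2).
So y = 3/2 - √(41)/2 ≈ -1.7016 or y = 3/2 + √(41)/2 ≈ 4.7016.

y = -1.7016 or y = 4.7016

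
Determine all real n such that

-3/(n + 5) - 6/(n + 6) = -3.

n = -5.4142 or n = -2.5858

Multiply both sides by (n + 5)(n + 6):
-3(n + 6) - 6(n + 5) = -3(n + 5)(n + 6).
Expand and collect terms: -3n² - 24n - 42 = 0.
By the quadratic formula, n = (24 ± √72) / -6, so n ≈ -5.4142 or n ≈ -2.5858.
Neither value makes a denominator zero (n ≠ -5, n ≠ -6), so both are valid.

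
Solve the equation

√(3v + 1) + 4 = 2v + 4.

v = 1

Isolate the radical: √(3v + 1) = 2v.
Square both sides: 3v + 1 = (2v)².
Expand and rearrange: 4v² - 3v - 1 = 0.
Solving gives v = 1 or v = -0.25.
Check each candidate in the original equation:
  v = 1: √(4) = 2, while 2v = 2 — valid.
  v = -0.25: √(0.25) = 0.5, while 2v = -0.5 — extraneous.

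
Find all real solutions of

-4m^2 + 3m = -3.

Rearrange to standard form: -4m^2 + 3m + 3 = 0.
Discriminant: (3)^2 - 4*(-4)*3 = 57.
Quadratic formula: m = (-3 +/- sqrt(57)) / (-8).
So m = 3/8 - sqrt(57)/8 ~= -0.5687 or m = 3/8 + sqrt(57)/8 ~= 1.3187.

m = -0.5687 or m = 1.3187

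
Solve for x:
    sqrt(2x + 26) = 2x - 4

x = 5

Square both sides: 2x + 26 = (2x - 4)^2.
Expand and rearrange: 4x^2 - 18x - 10 = 0.
Solving gives x = 5 or x = -0.5.
Check each candidate in the original equation:
  x = 5: sqrt(36) = 6, while 2x - 4 = 6 — valid.
  x = -0.5: sqrt(25) = 5, while 2x - 4 = -5 — extraneous.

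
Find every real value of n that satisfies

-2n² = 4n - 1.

n = -2.2247 or n = 0.2247

Rearrange to standard form: -2n² - 4n + 1 = 0.
Discriminant: (-4)² − 4·(-2)·1 = 24.
Quadratic formula: n = (4 ± √24) / (-4).
So n = -√(6)/2 - 1 ≈ -2.2247 or n = -1 + √(6)/2 ≈ 0.2247.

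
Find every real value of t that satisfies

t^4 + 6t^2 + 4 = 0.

No real solutions.

Let u = t^2. The equation becomes u^2 + 6u + 4 = 0.
By the quadratic formula, u = -3 + sqrt(5) or u = -3 - sqrt(5).
t^2 = -3 + sqrt(5) < 0 has no real solution.
t^2 = -3 - sqrt(5) < 0 has no real solution.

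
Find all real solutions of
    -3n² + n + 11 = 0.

Discriminant: (1)² − 4·(-3)·11 = 133.
Quadratic formula: n = (-1 ± √133) / (-6).
So n = 1/6 - √(133)/6 ≈ -1.7554 or n = 1/6 + √(133)/6 ≈ 2.0888.

n = -1.7554 or n = 2.0888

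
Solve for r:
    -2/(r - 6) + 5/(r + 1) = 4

r = 0.3719 or r = 5.3781

Multiply both sides by (r - 6)(r + 1):
-2(r + 1) + 5(r - 6) = 4(r - 6)(r + 1).
Expand and collect terms: 4r² - 23r + 8 = 0.
By the quadratic formula, r = (23 ± √401) / 8, so r ≈ 5.3781 or r ≈ 0.3719.
Neither value makes a denominator zero (r ≠ 6, r ≠ -1), so both are valid.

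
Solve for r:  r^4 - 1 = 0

r = -1 or r = 1

Let u = r^2. The equation becomes u^2 - 1 = 0.
Factor: (u - 1)(u + 1) = 0, so u = 1 or u = -1.
r^2 = 1 gives r = +/-1.
r^2 = -1 < 0 has no real solution.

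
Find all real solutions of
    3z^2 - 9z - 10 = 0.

z = -0.8629 or z = 3.8629

Discriminant: (-9)^2 - 4*3*(-10) = 201.
Quadratic formula: z = (9 +/- sqrt(201)) / 6.
So z = 3/2 + sqrt(201)/6 ~= 3.8629 or z = 3/2 - sqrt(201)/6 ~= -0.8629.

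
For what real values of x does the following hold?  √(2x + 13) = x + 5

Square both sides: 2x + 13 = (x + 5)².
Expand and rearrange: x² + 8x + 12 = 0.
Solving gives x = -2 or x = -6.
Check each candidate in the original equation:
  x = -2: √(9) = 3, while x + 5 = 3 — valid.
  x = -6: √(1) = 1, while x + 5 = -1 — extraneous.

x = -2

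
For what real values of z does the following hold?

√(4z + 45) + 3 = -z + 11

Isolate the radical: √(4z + 45) = -z + 8.
Square both sides: 4z + 45 = (-z + 8)².
Expand and rearrange: z² - 20z + 19 = 0.
Solving gives z = 19 or z = 1.
Check each candidate in the original equation:
  z = 19: √(121) = 11, while -z + 8 = -11 — extraneous.
  z = 1: √(49) = 7, while -z + 8 = 7 — valid.

z = 1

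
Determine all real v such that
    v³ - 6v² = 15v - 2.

v = -2 or v = 0.127 or v = 7.873

Rearrange: v³ - 6v² - 15v + 2 = 0.
Possible rational roots are divisors of 2. Testing v = -2 gives 0, so (v + 2) is a factor.
Divide: v³ - 6v² - 15v + 2 = (v + 2)(v² - 8v + 1).
Apply the quadratic formula to v² - 8v + 1 = 0: v = (8 ± √60)/2, i.e. v ≈ 7.873 or v ≈ 0.127.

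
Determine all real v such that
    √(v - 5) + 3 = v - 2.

v = 5 or v = 6

Isolate the radical: √(v - 5) = v - 5.
Square both sides: v - 5 = (v - 5)².
Expand and rearrange: v² - 11v + 30 = 0.
Solving gives v = 6 or v = 5.
Check each candidate in the original equation:
  v = 6: √(1) = 1, while v - 5 = 1 — valid.
  v = 5: √(0) = 0, while v - 5 = 0 — valid.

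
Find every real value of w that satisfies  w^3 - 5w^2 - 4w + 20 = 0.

Possible rational roots are divisors of 20. Testing w = 2 gives 0, so (w - 2) is a factor.
Divide: w^3 - 5w^2 - 4w + 20 = (w - 2)(w^2 - 3w - 10).
Factor the quadratic: w = 5 or w = -2.

w = -2 or w = 2 or w = 5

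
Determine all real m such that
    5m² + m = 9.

Rearrange to standard form: 5m² + m - 9 = 0.
Discriminant: (1)² − 4·5·(-9) = 181.
Quadratic formula: m = (-1 ± √181) / 10.
So m = -1/10 + √(181)/10 ≈ 1.2454 or m = -√(181)/10 - 1/10 ≈ -1.4454.

m = -1.4454 or m = 1.2454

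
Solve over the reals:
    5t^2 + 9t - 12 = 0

t = -2.6916 or t = 0.8916

Discriminant: (9)^2 - 4*5*(-12) = 321.
Quadratic formula: t = (-9 +/- sqrt(321)) / 10.
So t = -9/10 + sqrt(321)/10 ~= 0.8916 or t = -sqrt(321)/10 - 9/10 ~= -2.6916.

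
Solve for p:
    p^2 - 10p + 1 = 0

p = 0.101 or p = 9.899

Discriminant: (-10)^2 - 4*1*1 = 96.
Quadratic formula: p = (10 +/- sqrt(96)) / 2.
So p = 2*sqrt(6) + 5 ~= 9.899 or p = 5 - 2*sqrt(6) ~= 0.101.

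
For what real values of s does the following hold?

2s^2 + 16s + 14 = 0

Factor: 2(s + 1)(s + 7) = 0.
So s = -1 or s = -7.

s = -7 or s = -1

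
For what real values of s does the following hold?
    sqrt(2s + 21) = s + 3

Square both sides: 2s + 21 = (s + 3)^2.
Expand and rearrange: s^2 + 4s - 12 = 0.
Solving gives s = 2 or s = -6.
Check each candidate in the original equation:
  s = 2: sqrt(25) = 5, while s + 3 = 5 — valid.
  s = -6: sqrt(9) = 3, while s + 3 = -3 — extraneous.

s = 2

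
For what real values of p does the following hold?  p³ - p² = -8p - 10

Rearrange: p³ - p² + 8p + 10 = 0.
Possible rational roots are divisors of 10. Testing p = -1 gives 0, so (p + 1) is a factor.
Divide: p³ - p² + 8p + 10 = (p + 1)(p² - 2p + 10).
The quadratic p² - 2p + 10 has discriminant -36 < 0, so no further real roots.

p = -1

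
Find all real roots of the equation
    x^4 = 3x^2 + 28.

x = -2.6458 or x = 2.6458

Let u = x^2. The equation becomes u^2 - 3u - 28 = 0.
Factor: (u + 4)(u - 7) = 0, so u = -4 or u = 7.
x^2 = -4 < 0 has no real solution.
x^2 = 7 gives x = +/-sqrt(7) ~= +/-2.6458.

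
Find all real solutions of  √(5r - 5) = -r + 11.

r = 6

Square both sides: 5r - 5 = (-r + 11)².
Expand and rearrange: r² - 27r + 126 = 0.
Solving gives r = 21 or r = 6.
Check each candidate in the original equation:
  r = 21: √(100) = 10, while -r + 11 = -10 — extraneous.
  r = 6: √(25) = 5, while -r + 11 = 5 — valid.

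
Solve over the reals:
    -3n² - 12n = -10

Rearrange to standard form: -3n² - 12n + 10 = 0.
Discriminant: (-12)² − 4·(-3)·10 = 264.
Quadratic formula: n = (12 ± √264) / (-6).
So n = -√(66)/3 - 2 ≈ -4.708 or n = -2 + √(66)/3 ≈ 0.708.

n = -4.708 or n = 0.708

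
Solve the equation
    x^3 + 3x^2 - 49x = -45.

Rearrange: x^3 + 3x^2 - 49x + 45 = 0.
Possible rational roots are divisors of 45. Testing x = 5 gives 0, so (x - 5) is a factor.
Divide: x^3 + 3x^2 - 49x + 45 = (x - 5)(x^2 + 8x - 9).
Factor the quadratic: x = 1 or x = -9.

x = -9 or x = 1 or x = 5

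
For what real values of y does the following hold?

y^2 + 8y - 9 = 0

y = -9 or y = 1

Factor: (y + 9)(y - 1) = 0.
So y = -9 or y = 1.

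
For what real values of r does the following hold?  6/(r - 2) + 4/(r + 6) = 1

Multiply both sides by (r - 2)(r + 6):
6(r + 6) + 4(r - 2) = (r - 2)(r + 6).
Expand and collect terms: r² - 6r - 40 = 0.
Factor or apply the quadratic formula: r = 10 or r = -4.
Neither value makes a denominator zero (r ≠ 2, r ≠ -6), so both are valid.

r = -4 or r = 10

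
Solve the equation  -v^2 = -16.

Bring every term to one side: -v^2 + 16 = 0.
Factor: -1(v + 4)(v - 4) = 0.
So v = -4 or v = 4.

v = -4 or v = 4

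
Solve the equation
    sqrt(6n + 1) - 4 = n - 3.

n = 0 or n = 4

Isolate the radical: sqrt(6n + 1) = n + 1.
Square both sides: 6n + 1 = (n + 1)^2.
Expand and rearrange: n^2 - 4n = 0.
Solving gives n = 4 or n = 0.
Check each candidate in the original equation:
  n = 4: sqrt(25) = 5, while n + 1 = 5 — valid.
  n = 0: sqrt(1) = 1, while n + 1 = 1 — valid.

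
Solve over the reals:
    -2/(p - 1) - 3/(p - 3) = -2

p = 1.5 or p = 5

Multiply both sides by (p - 1)(p - 3):
-2(p - 3) - 3(p - 1) = -2(p - 1)(p - 3).
Expand and collect terms: -2p^2 + 13p - 15 = 0.
Factor or apply the quadratic formula: p = 1.5 or p = 5.
Neither value makes a denominator zero (p != 1, p != 3), so both are valid.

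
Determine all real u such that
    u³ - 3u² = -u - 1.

Rearrange: u³ - 3u² + u + 1 = 0.
Possible rational roots are divisors of 1. Testing u = 1 gives 0, so (u - 1) is a factor.
Divide: u³ - 3u² + u + 1 = (u - 1)(u² - 2u - 1).
Apply the quadratic formula to u² - 2u - 1 = 0: u = (2 ± √8)/2, i.e. u ≈ 2.4142 or u ≈ -0.4142.

u = -0.4142 or u = 1 or u = 2.4142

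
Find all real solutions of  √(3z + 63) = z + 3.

z = 6

Square both sides: 3z + 63 = (z + 3)².
Expand and rearrange: z² + 3z - 54 = 0.
Solving gives z = 6 or z = -9.
Check each candidate in the original equation:
  z = 6: √(81) = 9, while z + 3 = 9 — valid.
  z = -9: √(36) = 6, while z + 3 = -6 — extraneous.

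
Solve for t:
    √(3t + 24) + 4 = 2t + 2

Isolate the radical: √(3t + 24) = 2t - 2.
Square both sides: 3t + 24 = (2t - 2)².
Expand and rearrange: 4t² - 11t - 20 = 0.
Solving gives t = 4 or t = -1.25.
Check each candidate in the original equation:
  t = 4: √(36) = 6, while 2t - 2 = 6 — valid.
  t = -1.25: √(20.25) = 4.5, while 2t - 2 = -4.5 — extraneous.

t = 4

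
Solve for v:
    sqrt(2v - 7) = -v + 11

v = 8

Square both sides: 2v - 7 = (-v + 11)^2.
Expand and rearrange: v^2 - 24v + 128 = 0.
Solving gives v = 16 or v = 8.
Check each candidate in the original equation:
  v = 16: sqrt(25) = 5, while -v + 11 = -5 — extraneous.
  v = 8: sqrt(9) = 3, while -v + 11 = 3 — valid.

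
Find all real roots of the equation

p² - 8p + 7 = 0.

Factor: (p - 1)(p - 7) = 0.
So p = 1 or p = 7.

p = 1 or p = 7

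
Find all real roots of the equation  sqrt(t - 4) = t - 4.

t = 4 or t = 5

Square both sides: t - 4 = (t - 4)^2.
Expand and rearrange: t^2 - 9t + 20 = 0.
Solving gives t = 5 or t = 4.
Check each candidate in the original equation:
  t = 5: sqrt(1) = 1, while t - 4 = 1 — valid.
  t = 4: sqrt(0) = 0, while t - 4 = 0 — valid.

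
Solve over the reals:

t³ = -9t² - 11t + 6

t = -7.4051 or t = -2 or t = 0.4051

Rearrange: t³ + 9t² + 11t - 6 = 0.
Possible rational roots are divisors of -6. Testing t = -2 gives 0, so (t + 2) is a factor.
Divide: t³ + 9t² + 11t - 6 = (t + 2)(t² + 7t - 3).
Apply the quadratic formula to t² + 7t - 3 = 0: t = (-7 ± √61)/2, i.e. t ≈ 0.4051 or t ≈ -7.4051.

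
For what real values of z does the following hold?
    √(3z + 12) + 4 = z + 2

z = 8

Isolate the radical: √(3z + 12) = z - 2.
Square both sides: 3z + 12 = (z - 2)².
Expand and rearrange: z² - 7z - 8 = 0.
Solving gives z = 8 or z = -1.
Check each candidate in the original equation:
  z = 8: √(36) = 6, while z - 2 = 6 — valid.
  z = -1: √(9) = 3, while z - 2 = -3 — extraneous.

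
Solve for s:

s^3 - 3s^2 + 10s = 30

s = 3

Rearrange: s^3 - 3s^2 + 10s - 30 = 0.
Possible rational roots are divisors of -30. Testing s = 3 gives 0, so (s - 3) is a factor.
Divide: s^3 - 3s^2 + 10s - 30 = (s - 3)(s^2 + 10).
The quadratic s^2 + 10 has discriminant -40 < 0, so no further real roots.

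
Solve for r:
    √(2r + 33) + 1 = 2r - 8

Isolate the radical: √(2r + 33) = 2r - 9.
Square both sides: 2r + 33 = (2r - 9)².
Expand and rearrange: 4r² - 38r + 48 = 0.
Solving gives r = 8 or r = 1.5.
Check each candidate in the original equation:
  r = 8: √(49) = 7, while 2r - 9 = 7 — valid.
  r = 1.5: √(36) = 6, while 2r - 9 = -6 — extraneous.

r = 8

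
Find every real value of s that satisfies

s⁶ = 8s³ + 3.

s = -0.7107 or s = 2.0295

Let u = s³. The equation becomes u² - 8u - 3 = 0.
By the quadratic formula, u = 4 + √(19) or u = 4 - √(19).
s³ = 4 + √(19) gives s = ∛(4 + √(19)) ≈ 2.0295.
s³ = 4 - √(19) gives s = -∛(-4 + √(19)) ≈ -0.7107.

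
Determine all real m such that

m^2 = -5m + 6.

m = -6 or m = 1

Bring every term to one side: m^2 + 5m - 6 = 0.
Factor: (m + 6)(m - 1) = 0.
So m = -6 or m = 1.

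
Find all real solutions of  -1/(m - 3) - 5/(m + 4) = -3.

m = -2.4297 or m = 3.4297

Multiply both sides by (m - 3)(m + 4):
-(m + 4) - 5(m - 3) = -3(m - 3)(m + 4).
Expand and collect terms: -3m^2 + 3m + 25 = 0.
By the quadratic formula, m = (-3 +/- sqrt(309)) / -6, so m ~= -2.4297 or m ~= 3.4297.
Neither value makes a denominator zero (m != 3, m != -4), so both are valid.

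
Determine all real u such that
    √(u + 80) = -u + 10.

u = 1

Square both sides: u + 80 = (-u + 10)².
Expand and rearrange: u² - 21u + 20 = 0.
Solving gives u = 20 or u = 1.
Check each candidate in the original equation:
  u = 20: √(100) = 10, while -u + 10 = -10 — extraneous.
  u = 1: √(81) = 9, while -u + 10 = 9 — valid.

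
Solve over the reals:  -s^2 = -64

s = -8 or s = 8

Bring every term to one side: -s^2 + 64 = 0.
Factor: -1(s + 8)(s - 8) = 0.
So s = -8 or s = 8.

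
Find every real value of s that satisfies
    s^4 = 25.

Let u = s^2. The equation becomes u^2 - 25 = 0.
Factor: (u - 5)(u + 5) = 0, so u = 5 or u = -5.
s^2 = 5 gives s = +/-sqrt(5) ~= +/-2.2361.
s^2 = -5 < 0 has no real solution.

s = -2.2361 or s = 2.2361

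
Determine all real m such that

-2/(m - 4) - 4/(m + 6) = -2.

Multiply both sides by (m - 4)(m + 6):
-2(m + 6) - 4(m - 4) = -2(m - 4)(m + 6).
Expand and collect terms: -2m^2 + 2m + 44 = 0.
By the quadratic formula, m = (-2 +/- sqrt(356)) / -4, so m ~= -4.217 or m ~= 5.217.
Neither value makes a denominator zero (m != 4, m != -6), so both are valid.

m = -4.217 or m = 5.217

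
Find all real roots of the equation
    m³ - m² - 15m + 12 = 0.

m = -3.7913 or m = 0.7913 or m = 4

Possible rational roots are divisors of 12. Testing m = 4 gives 0, so (m - 4) is a factor.
Divide: m³ - m² - 15m + 12 = (m - 4)(m² + 3m - 3).
Apply the quadratic formula to m² + 3m - 3 = 0: m = (-3 ± √21)/2, i.e. m ≈ 0.7913 or m ≈ -3.7913.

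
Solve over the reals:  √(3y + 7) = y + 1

Square both sides: 3y + 7 = (y + 1)².
Expand and rearrange: y² - y - 6 = 0.
Solving gives y = 3 or y = -2.
Check each candidate in the original equation:
  y = 3: √(16) = 4, while y + 1 = 4 — valid.
  y = -2: √(1) = 1, while y + 1 = -1 — extraneous.

y = 3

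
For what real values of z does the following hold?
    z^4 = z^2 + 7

z = -1.7868 or z = 1.7868

Let u = z^2. The equation becomes u^2 - u - 7 = 0.
By the quadratic formula, u = 1/2 + sqrt(29)/2 or u = 1/2 - sqrt(29)/2.
z^2 = 1/2 + sqrt(29)/2 gives z = +/-sqrt(1/2 + sqrt(29)/2) ~= +/-1.7868.
z^2 = 1/2 - sqrt(29)/2 < 0 has no real solution.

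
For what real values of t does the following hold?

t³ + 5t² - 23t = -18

Rearrange: t³ + 5t² - 23t + 18 = 0.
Possible rational roots are divisors of 18. Testing t = 2 gives 0, so (t - 2) is a factor.
Divide: t³ + 5t² - 23t + 18 = (t - 2)(t² + 7t - 9).
Apply the quadratic formula to t² + 7t - 9 = 0: t = (-7 ± √85)/2, i.e. t ≈ 1.1098 or t ≈ -8.1098.

t = -8.1098 or t = 1.1098 or t = 2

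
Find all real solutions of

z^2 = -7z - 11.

Rearrange to standard form: z^2 + 7z + 11 = 0.
Discriminant: (7)^2 - 4*1*11 = 5.
Quadratic formula: z = (-7 +/- sqrt(5)) / 2.
So z = -7/2 + sqrt(5)/2 ~= -2.382 or z = -7/2 - sqrt(5)/2 ~= -4.618.

z = -4.618 or z = -2.382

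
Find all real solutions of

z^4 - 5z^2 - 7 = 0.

Let u = z^2. The equation becomes u^2 - 5u - 7 = 0.
By the quadratic formula, u = 5/2 + sqrt(53)/2 or u = 5/2 - sqrt(53)/2.
z^2 = 5/2 + sqrt(53)/2 gives z = +/-sqrt(5/2 + sqrt(53)/2) ~= +/-2.4779.
z^2 = 5/2 - sqrt(53)/2 < 0 has no real solution.

z = -2.4779 or z = 2.4779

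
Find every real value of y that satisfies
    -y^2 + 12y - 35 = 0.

Factor: -1(y - 5)(y - 7) = 0.
So y = 5 or y = 7.

y = 5 or y = 7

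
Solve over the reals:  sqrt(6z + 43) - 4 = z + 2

z = 1

Isolate the radical: sqrt(6z + 43) = z + 6.
Square both sides: 6z + 43 = (z + 6)^2.
Expand and rearrange: z^2 + 6z - 7 = 0.
Solving gives z = 1 or z = -7.
Check each candidate in the original equation:
  z = 1: sqrt(49) = 7, while z + 6 = 7 — valid.
  z = -7: sqrt(1) = 1, while z + 6 = -1 — extraneous.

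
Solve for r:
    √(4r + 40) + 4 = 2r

r = 6

Isolate the radical: √(4r + 40) = 2r - 4.
Square both sides: 4r + 40 = (2r - 4)².
Expand and rearrange: 4r² - 20r - 24 = 0.
Solving gives r = 6 or r = -1.
Check each candidate in the original equation:
  r = 6: √(64) = 8, while 2r - 4 = 8 — valid.
  r = -1: √(36) = 6, while 2r - 4 = -6 — extraneous.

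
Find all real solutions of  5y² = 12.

y = -1.5492 or y = 1.5492

Rearrange to standard form: 5y² - 12 = 0.
Discriminant: (0)² − 4·5·(-12) = 240.
Quadratic formula: y = (0 ± √240) / 10.
So y = 2·√(15)/5 ≈ 1.5492 or y = -2·√(15)/5 ≈ -1.5492.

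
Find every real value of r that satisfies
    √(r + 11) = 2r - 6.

Square both sides: r + 11 = (2r - 6)².
Expand and rearrange: 4r² - 25r + 25 = 0.
Solving gives r = 5 or r = 1.25.
Check each candidate in the original equation:
  r = 5: √(16) = 4, while 2r - 6 = 4 — valid.
  r = 1.25: √(12.25) = 3.5, while 2r - 6 = -3.5 — extraneous.

r = 5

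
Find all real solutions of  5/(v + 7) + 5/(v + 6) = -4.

v = -9.0963 or v = -6.4037

Multiply both sides by (v + 7)(v + 6):
5(v + 6) + 5(v + 7) = -4(v + 7)(v + 6).
Expand and collect terms: -4v² - 62v - 233 = 0.
By the quadratic formula, v = (62 ± √116) / -8, so v ≈ -9.0963 or v ≈ -6.4037.
Neither value makes a denominator zero (v ≠ -7, v ≠ -6), so both are valid.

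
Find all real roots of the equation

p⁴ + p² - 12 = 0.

Let u = p². The equation becomes u² + u - 12 = 0.
Factor: (u - 3)(u + 4) = 0, so u = 3 or u = -4.
p² = 3 gives p = ±√(3) ≈ ±1.7321.
p² = -4 < 0 has no real solution.

p = -1.7321 or p = 1.7321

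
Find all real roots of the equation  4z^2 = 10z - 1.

z = 0.1044 or z = 2.3956

Rearrange to standard form: 4z^2 - 10z + 1 = 0.
Discriminant: (-10)^2 - 4*4*1 = 84.
Quadratic formula: z = (10 +/- sqrt(84)) / 8.
So z = sqrt(21)/4 + 5/4 ~= 2.3956 or z = 5/4 - sqrt(21)/4 ~= 0.1044.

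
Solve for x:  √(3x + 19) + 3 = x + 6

Isolate the radical: √(3x + 19) = x + 3.
Square both sides: 3x + 19 = (x + 3)².
Expand and rearrange: x² + 3x - 10 = 0.
Solving gives x = 2 or x = -5.
Check each candidate in the original equation:
  x = 2: √(25) = 5, while x + 3 = 5 — valid.
  x = -5: √(4) = 2, while x + 3 = -2 — extraneous.

x = 2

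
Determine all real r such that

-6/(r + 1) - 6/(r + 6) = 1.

r = -16 or r = -3

Multiply both sides by (r + 1)(r + 6):
-6(r + 6) - 6(r + 1) = (r + 1)(r + 6).
Expand and collect terms: r² + 19r + 48 = 0.
Factor or apply the quadratic formula: r = -3 or r = -16.
Neither value makes a denominator zero (r ≠ -1, r ≠ -6), so both are valid.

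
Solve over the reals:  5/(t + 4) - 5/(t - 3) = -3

Multiply both sides by (t + 4)(t - 3):
5(t - 3) - 5(t + 4) = -3(t + 4)(t - 3).
Expand and collect terms: -3t² - 3t + 71 = 0.
By the quadratic formula, t = (3 ± √861) / -6, so t ≈ -5.3905 or t ≈ 4.3905.
Neither value makes a denominator zero (t ≠ -4, t ≠ 3), so both are valid.

t = -5.3905 or t = 4.3905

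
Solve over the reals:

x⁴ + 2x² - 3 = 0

Let u = x². The equation becomes u² + 2u - 3 = 0.
Factor: (u - 1)(u + 3) = 0, so u = 1 or u = -3.
x² = 1 gives x = ±1.
x² = -3 < 0 has no real solution.

x = -1 or x = 1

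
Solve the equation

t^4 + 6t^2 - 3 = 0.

t = -0.6813 or t = 0.6813

Let u = t^2. The equation becomes u^2 + 6u - 3 = 0.
By the quadratic formula, u = -3 + 2*sqrt(3) or u = -2*sqrt(3) - 3.
t^2 = -3 + 2*sqrt(3) gives t = +/-sqrt(-3 + 2*sqrt(3)) ~= +/-0.6813.
t^2 = -2*sqrt(3) - 3 < 0 has no real solution.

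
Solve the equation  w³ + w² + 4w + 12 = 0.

Possible rational roots are divisors of 12. Testing w = -2 gives 0, so (w + 2) is a factor.
Divide: w³ + w² + 4w + 12 = (w + 2)(w² - w + 6).
The quadratic w² - w + 6 has discriminant -23 < 0, so no further real roots.

w = -2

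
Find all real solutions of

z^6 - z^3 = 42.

z = -1.8171 or z = 1.9129

Let u = z^3. The equation becomes u^2 - u - 42 = 0.
Factor: (u + 6)(u - 7) = 0, so u = -6 or u = 7.
z^3 = -6 gives z = -(6)^(1/3) ~= -1.8171.
z^3 = 7 gives z = (7)^(1/3) ~= 1.9129.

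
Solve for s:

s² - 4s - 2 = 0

s = -0.4495 or s = 4.4495

Discriminant: (-4)² − 4·1·(-2) = 24.
Quadratic formula: s = (4 ± √24) / 2.
So s = 2 + √(6) ≈ 4.4495 or s = 2 - √(6) ≈ -0.4495.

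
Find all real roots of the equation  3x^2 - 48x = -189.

Bring every term to one side: 3x^2 - 48x + 189 = 0.
Factor: 3(x - 9)(x - 7) = 0.
So x = 9 or x = 7.

x = 7 or x = 9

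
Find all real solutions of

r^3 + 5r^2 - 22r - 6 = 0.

r = -7.7417 or r = -0.2583 or r = 3

Possible rational roots are divisors of -6. Testing r = 3 gives 0, so (r - 3) is a factor.
Divide: r^3 + 5r^2 - 22r - 6 = (r - 3)(r^2 + 8r + 2).
Apply the quadratic formula to r^2 + 8r + 2 = 0: r = (-8 +/- sqrt(56))/2, i.e. r ~= -0.2583 or r ~= -7.7417.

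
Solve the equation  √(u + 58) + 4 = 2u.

Isolate the radical: √(u + 58) = 2u - 4.
Square both sides: u + 58 = (2u - 4)².
Expand and rearrange: 4u² - 17u - 42 = 0.
Solving gives u = 6 or u = -1.75.
Check each candidate in the original equation:
  u = 6: √(64) = 8, while 2u - 4 = 8 — valid.
  u = -1.75: √(56.25) = 7.5, while 2u - 4 = -7.5 — extraneous.

u = 6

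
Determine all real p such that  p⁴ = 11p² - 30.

p = -2.4495 or p = -2.2361 or p = 2.2361 or p = 2.4495

Let u = p². The equation becomes u² - 11u + 30 = 0.
Factor: (u - 6)(u - 5) = 0, so u = 6 or u = 5.
p² = 6 gives p = ±√(6) ≈ ±2.4495.
p² = 5 gives p = ±√(5) ≈ ±2.2361.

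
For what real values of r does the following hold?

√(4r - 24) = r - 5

Square both sides: 4r - 24 = (r - 5)².
Expand and rearrange: r² - 14r + 49 = 0.
This gives the repeated root r = 7.
Check in the original equation:
  r = 7: √(4) = 2, while r - 5 = 2 — valid.

r = 7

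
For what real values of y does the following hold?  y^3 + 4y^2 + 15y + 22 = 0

y = -2

Possible rational roots are divisors of 22. Testing y = -2 gives 0, so (y + 2) is a factor.
Divide: y^3 + 4y^2 + 15y + 22 = (y + 2)(y^2 + 2y + 11).
The quadratic y^2 + 2y + 11 has discriminant -40 < 0, so no further real roots.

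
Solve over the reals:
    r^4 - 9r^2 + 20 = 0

r = -2.2361 or r = -2 or r = 2 or r = 2.2361

Let u = r^2. The equation becomes u^2 - 9u + 20 = 0.
Factor: (u - 4)(u - 5) = 0, so u = 4 or u = 5.
r^2 = 4 gives r = +/-2.
r^2 = 5 gives r = +/-sqrt(5) ~= +/-2.2361.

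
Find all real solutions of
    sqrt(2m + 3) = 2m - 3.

Square both sides: 2m + 3 = (2m - 3)^2.
Expand and rearrange: 4m^2 - 14m + 6 = 0.
Solving gives m = 3 or m = 0.5.
Check each candidate in the original equation:
  m = 3: sqrt(9) = 3, while 2m - 3 = 3 — valid.
  m = 0.5: sqrt(4) = 2, while 2m - 3 = -2 — extraneous.

m = 3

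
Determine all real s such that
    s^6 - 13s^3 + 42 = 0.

Let u = s^3. The equation becomes u^2 - 13u + 42 = 0.
Factor: (u - 6)(u - 7) = 0, so u = 6 or u = 7.
s^3 = 6 gives s = (6)^(1/3) ~= 1.8171.
s^3 = 7 gives s = (7)^(1/3) ~= 1.9129.

s = 1.8171 or s = 1.9129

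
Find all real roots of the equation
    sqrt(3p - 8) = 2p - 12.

Square both sides: 3p - 8 = (2p - 12)^2.
Expand and rearrange: 4p^2 - 51p + 152 = 0.
Solving gives p = 8 or p = 4.75.
Check each candidate in the original equation:
  p = 8: sqrt(16) = 4, while 2p - 12 = 4 — valid.
  p = 4.75: sqrt(6.25) = 2.5, while 2p - 12 = -2.5 — extraneous.

p = 8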